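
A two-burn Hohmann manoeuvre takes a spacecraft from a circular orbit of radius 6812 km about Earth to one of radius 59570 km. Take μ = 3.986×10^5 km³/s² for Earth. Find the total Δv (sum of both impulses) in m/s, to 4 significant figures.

Transfer-ellipse semi-major axis a_t = (r₁ + r₂)/2 = (6812 + 59570)/2 = 33191 km.
Circular speed at r₁: v₁ = √(μ/r₁) = √(3.986×10^5/6812) = 7.64947 km/s.
Transfer-orbit speed at r₁ (v² = μ(2/r − 1/a)): v_p = √[μ(2/r₁ − 1/a_t)] = 10.2479 km/s.
First burn Δv₁ = |v_p − v₁| = 2.598 km/s.
Circular speed at r₂: v₂ = √(μ/r₂) = 2.587 km/s.
Transfer-orbit speed at r₂: v_a = √[μ(2/r₂ − 1/a_t)] = 1.172 km/s.
Second burn Δv₂ = |v₂ − v_a| = 1.415 km/s.
Total Δv = Δv₁ + Δv₂ = 4.013 km/s.

Δv = 4013 m/s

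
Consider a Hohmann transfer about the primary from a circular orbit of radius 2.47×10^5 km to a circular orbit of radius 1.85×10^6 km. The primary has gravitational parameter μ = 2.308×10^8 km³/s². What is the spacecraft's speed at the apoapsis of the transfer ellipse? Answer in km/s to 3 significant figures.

v = 5.42 km/s

Transfer-ellipse semi-major axis a_t = (r₁ + r₂)/2 = (2.470×10^5 + 1.850×10^6)/2 = 1.0485×10^6 km.
At apoapsis, r = 1.850×10^6 km.
From the vis-viva equation, v = √[μ(2/r − 1/a_t)] = 5.421 km/s.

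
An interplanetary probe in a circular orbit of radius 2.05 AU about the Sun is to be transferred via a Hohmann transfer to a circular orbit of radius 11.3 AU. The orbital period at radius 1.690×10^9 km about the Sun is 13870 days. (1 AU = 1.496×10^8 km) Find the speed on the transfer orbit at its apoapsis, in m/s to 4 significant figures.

v = 4910 m/s

From Kepler's third law T² = 4π²r³/μ at r = 1.690×10^9 km, T = 13870 days = 13870 × 86400 s = 1.198368×10^9 s: μ = 4π²r³/T² = 1.32690×10^11 km³/s².
In km: r₁ = 2.05 × 1.496×10^8 = 3.0668×10^8 km; r₂ = 11.3 × 1.496×10^8 = 1.69048×10^9 km.
Semi-major axis of the transfer orbit: a_t = (3.0668×10^8 + 1.69048×10^9)/2 = 9.9858×10^8 km.
The apoapsis of the transfer ellipse is at r = 1.69048×10^9 km.
Vis-viva: v = √[μ(2/r − 1/a_t)] = √[1.32690×10^11 × (2/1.69048×10^9 − 1/9.9858×10^8)] = 4.910 km/s.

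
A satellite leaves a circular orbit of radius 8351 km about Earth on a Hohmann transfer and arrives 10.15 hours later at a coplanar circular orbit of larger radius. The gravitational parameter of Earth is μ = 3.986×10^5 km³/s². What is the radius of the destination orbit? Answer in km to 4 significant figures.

Transfer time t = 10.15 hours = 36540 s, and t = π√(a_t³/μ).
So a_t = (μ t²/π²)^(1/3) = (3.986×10^5 × (36540)² / π²)^(1/3) = 37780 km.
Since a_t = (r₁ + r₂)/2, r₂ = 2a_t − r₁ = 2×37780 − 8351 = 67209 km.

r₂ = 67210 km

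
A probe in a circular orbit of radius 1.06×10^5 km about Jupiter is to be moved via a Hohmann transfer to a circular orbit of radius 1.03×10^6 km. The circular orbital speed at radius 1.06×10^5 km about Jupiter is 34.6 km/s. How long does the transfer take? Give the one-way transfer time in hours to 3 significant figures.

t = 33.2 hours

From the circular-orbit relation v² = μ/r at r = 1.06×10^5 km: μ = v²r = (34.6)² × 1.06×10^5 = 1.26899×10^8 km³/s².
Semi-major axis of the transfer orbit: a_t = (1.060×10^5 + 1.030×10^6)/2 = 5.680×10^5 km.
By Kepler's third law the transfer-orbit period is T = 2π√(a_t³/μ), so t = T/2 = 1.194×10^5 s.
Converting: 1.194×10^5 s ÷ 3600 s/hour = 33.2 hours.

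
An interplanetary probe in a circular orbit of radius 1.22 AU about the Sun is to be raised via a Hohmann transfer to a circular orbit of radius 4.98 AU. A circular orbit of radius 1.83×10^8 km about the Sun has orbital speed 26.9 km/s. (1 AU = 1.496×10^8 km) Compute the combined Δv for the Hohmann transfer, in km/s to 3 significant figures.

Δv = 12.2 km/s

From the circular-orbit relation v² = μ/r at r = 1.83×10^8 km: μ = v²r = (26.9)² × 1.83×10^8 = 1.32421×10^11 km³/s².
In km: r₁ = 1.22 × 1.496×10^8 = 1.82512×10^8 km; r₂ = 4.98 × 1.496×10^8 = 7.45008×10^8 km.
Transfer-ellipse semi-major axis a_t = (r₁ + r₂)/2 = (1.82512×10^8 + 7.45008×10^8)/2 = 4.6376×10^8 km.
At r₁ the circular-orbit speed is v₁ = √(μ/r₁) = 26.936 km/s.
Transfer-orbit speed at r₁ (vis-viva): v_p = √[μ(2/r₁ − 1/a_t)] = 34.140 km/s.
First burn Δv₁ = |v_p − v₁| = 7.204 km/s.
At r₂, v₂ = √(μ/r₂) = 13.332 km/s.
Transfer-orbit speed at r₂: v_a = √[μ(2/r₂ − 1/a_t)] = 8.3637 km/s.
Second burn Δv₂ = |v₂ − v_a| = 4.968 km/s.
Total Δv = Δv₁ + Δv₂ = 12.17 km/s.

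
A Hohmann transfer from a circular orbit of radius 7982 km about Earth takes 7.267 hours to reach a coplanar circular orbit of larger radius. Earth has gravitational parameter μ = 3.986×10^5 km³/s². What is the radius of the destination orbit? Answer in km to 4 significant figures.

r₂ = 52490 km

Transfer time t = 7.267 hours = 26161.2 s, and t = π√(a_t³/μ).
So a_t = (μ t²/π²)^(1/3) = (3.986×10^5 × (26161.2)² / π²)^(1/3) = 30236 km.
Since a_t = (r₁ + r₂)/2, r₂ = 2a_t − r₁ = 2×30236 − 7982 = 52490 km.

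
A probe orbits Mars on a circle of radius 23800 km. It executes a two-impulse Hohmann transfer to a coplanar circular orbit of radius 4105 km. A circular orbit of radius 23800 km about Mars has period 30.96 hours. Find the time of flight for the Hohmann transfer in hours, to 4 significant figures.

t = 6.948 hours

From Kepler's third law T² = 4π²r³/μ at r = 23800 km, T = 30.96 hours = 30.96 × 3600 s = 1.11456×10^5 s: μ = 4π²r³/T² = 42843.4 km³/s².
Semi-major axis of the transfer orbit: a_t = (23800 + 4105)/2 = 13952.5 km.
Half the transfer-orbit period gives t = π√(a_t³/μ) = 25014 s.
Converting: 25014 s ÷ 3600 s/hour = 6.948 hours.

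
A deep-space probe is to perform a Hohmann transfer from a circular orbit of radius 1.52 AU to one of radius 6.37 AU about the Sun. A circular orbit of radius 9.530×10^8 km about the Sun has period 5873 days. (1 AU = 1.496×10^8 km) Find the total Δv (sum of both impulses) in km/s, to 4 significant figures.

From Kepler's third law T² = 4π²r³/μ at r = 9.530×10^8 km, T = 5873 days = 5873 × 86400 s = 5.074272×10^8 s: μ = 4π²r³/T² = 1.32706×10^11 km³/s².
In km: r₁ = 1.52 × 1.496×10^8 = 2.27392×10^8 km; r₂ = 6.37 × 1.496×10^8 = 9.52952×10^8 km.
Transfer-ellipse semi-major axis a_t = (r₁ + r₂)/2 = (2.27392×10^8 + 9.52952×10^8)/2 = 5.90172×10^8 km.
At r₁ the circular-orbit speed is v₁ = √(μ/r₁) = 24.16 km/s.
On the transfer ellipse at r₁, vis-viva equation gives v_p = √[μ(2/r₁ − 1/a_t)] = 30.70 km/s.
First burn Δv₁ = |v_p − v₁| = 6.540 km/s.
At r₂, v₂ = √(μ/r₂) = 11.801 km/s.
Transfer-orbit speed at r₂: v_a = √[μ(2/r₂ − 1/a_t)] = 7.3250 km/s.
Second burn Δv₂ = |v₂ − v_a| = 4.476 km/s.
Total Δv = Δv₁ + Δv₂ = 11.02 km/s.

Δv = 11.02 km/s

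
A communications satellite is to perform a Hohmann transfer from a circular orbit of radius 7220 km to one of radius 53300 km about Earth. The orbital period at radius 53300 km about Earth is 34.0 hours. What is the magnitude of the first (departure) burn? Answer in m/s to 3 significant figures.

Δv₁ = 2430 m/s

From Kepler's third law T² = 4π²r³/μ at r = 53300 km, T = 34.0 hours = 34.0 × 3600 s = 1.224×10^5 s: μ = 4π²r³/T² = 3.99005×10^5 km³/s².
Transfer-ellipse semi-major axis a_t = (r₁ + r₂)/2 = (7220 + 53300)/2 = 30260 km.
Circular speed at r = 7220 km: v_c = √(μ/r) = 7.434 km/s.
Transfer-orbit speed at the same r (vis-viva, a = a_t): v_t = √[μ(2/r − 1/a_t)] = 9.866 km/s.
Δv₁ = |v_t − v_c| = |9.866 − 7.434| = 2.432 km/s.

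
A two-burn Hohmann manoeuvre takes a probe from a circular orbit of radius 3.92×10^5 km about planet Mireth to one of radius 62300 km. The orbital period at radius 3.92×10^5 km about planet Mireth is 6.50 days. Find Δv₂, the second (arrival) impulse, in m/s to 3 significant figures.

From Kepler's third law T² = 4π²r³/μ at r = 3.92×10^5 km, T = 6.50 days = 6.50 × 86400 s = 5.616×10^5 s: μ = 4π²r³/T² = 7.53987×10^6 km³/s².
Semi-major axis of the transfer orbit: a_t = (3.920×10^5 + 62300)/2 = 2.2715×10^5 km.
Circular speed at r = 62300 km: v_c = √(μ/r) = 11.001 km/s.
Vis-viva on the transfer ellipse at r = 62300 km gives v_t = √[μ(2/r − 1/a_t)] = 14.452 km/s.
Δv₂ = |v_t − v_c| = |14.452 − 11.001| = 3.451 km/s.

Δv₂ = 3450 m/s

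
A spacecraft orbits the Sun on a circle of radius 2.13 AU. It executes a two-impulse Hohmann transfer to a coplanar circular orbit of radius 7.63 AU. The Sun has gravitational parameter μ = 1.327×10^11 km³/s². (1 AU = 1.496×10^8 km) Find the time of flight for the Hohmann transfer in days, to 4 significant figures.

In km: r₁ = 2.13 × 1.496×10^8 = 3.18648×10^8 km; r₂ = 7.63 × 1.496×10^8 = 1.141448×10^9 km.
Semi-major axis of the transfer orbit: a_t = (3.18648×10^8 + 1.141448×10^9)/2 = 7.30048×10^8 km.
Half the transfer-orbit period gives t = π√(a_t³/μ) = 1.701×10^8 s.
Converting: 1.701×10^8 s ÷ 86400 s/day = 1969 days.

t = 1969 days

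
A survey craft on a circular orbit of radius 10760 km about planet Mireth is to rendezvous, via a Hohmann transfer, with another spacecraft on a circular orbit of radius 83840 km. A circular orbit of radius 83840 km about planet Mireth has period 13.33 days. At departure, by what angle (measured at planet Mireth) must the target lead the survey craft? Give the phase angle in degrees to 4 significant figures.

φ = 103.7°

From Kepler's third law T² = 4π²r³/μ at r = 83840 km, T = 13.33 days = 13.33 × 86400 s = 1.151712×10^6 s: μ = 4π²r³/T² = 17539.8 km³/s².
The Hohmann ellipse has a_t = (r₁ + r₂)/2 = 47300 km.
Transfer time t = π√(a_t³/μ) = 2.440×10^5 s.
The target's mean motion on its circular orbit is ω₂ = √(μ/r₂³) = 5.456×10^-6 rad/s.
Angle swept by the target during transfer: ω₂·t = 1.3313 rad = 76.28°.
The survey craft traverses 180° on the transfer ellipse, so the target must lead by 180° − 76.28° = 103.7°.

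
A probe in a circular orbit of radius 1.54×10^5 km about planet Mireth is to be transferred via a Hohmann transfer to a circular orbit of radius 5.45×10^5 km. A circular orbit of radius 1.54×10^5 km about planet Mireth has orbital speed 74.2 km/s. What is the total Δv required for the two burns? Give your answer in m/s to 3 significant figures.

Δv = 31700 m/s

From the circular-orbit relation v² = μ/r at r = 1.54×10^5 km: μ = v²r = (74.2)² × 1.54×10^5 = 8.47869×10^8 km³/s².
Transfer-ellipse semi-major axis a_t = (r₁ + r₂)/2 = (1.540×10^5 + 5.450×10^5)/2 = 3.495×10^5 km.
Circular speed at r₁: v₁ = √(μ/r₁) = √(8.47869×10^8/1.540×10^5) = 74.20 km/s.
Transfer-orbit speed at r₁ (vis-viva equation): v_p = √[μ(2/r₁ − 1/a_t)] = 92.66 km/s.
First burn Δv₁ = |v_p − v₁| = 18.46 km/s.
Circular speed at r₂: v₂ = √(μ/r₂) = 39.44 km/s.
Transfer-orbit speed at r₂: v_a = √[μ(2/r₂ − 1/a_t)] = 26.18 km/s.
Second burn Δv₂ = |v₂ − v_a| = 13.26 km/s.
Δv = Δv₁ + Δv₂ = 18.46 + 13.26 = 31.72 km/s.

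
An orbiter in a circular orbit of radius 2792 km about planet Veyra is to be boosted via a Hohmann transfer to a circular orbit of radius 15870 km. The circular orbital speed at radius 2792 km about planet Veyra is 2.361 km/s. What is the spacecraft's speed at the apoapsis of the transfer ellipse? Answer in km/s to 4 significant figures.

From the circular-orbit relation v² = μ/r at r = 2792 km: μ = v²r = (2.361)² × 2792 = 15563.5 km³/s².
Semi-major axis of the transfer orbit: a_t = (2792 + 15870)/2 = 9331 km.
The apoapsis of the transfer ellipse is at r = 15870 km.
Applying v² = μ(2/r − 1/a_t): v = 0.5417 km/s.

v = 0.5417 km/s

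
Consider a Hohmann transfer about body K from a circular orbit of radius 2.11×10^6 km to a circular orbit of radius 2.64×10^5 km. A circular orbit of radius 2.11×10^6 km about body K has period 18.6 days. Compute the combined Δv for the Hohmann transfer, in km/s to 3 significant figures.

From Kepler's third law T² = 4π²r³/μ at r = 2.11×10^6 km, T = 18.6 days = 18.6 × 86400 s = 1.60704×10^6 s: μ = 4π²r³/T² = 1.43600×10^8 km³/s².
The Hohmann ellipse has a_t = (r₁ + r₂)/2 = 1.187×10^6 km.
At r₁ the circular-orbit speed is v₁ = √(μ/r₁) = 8.250 km/s.
On the transfer ellipse at r₁, vis-viva equation gives v_a = √[μ(2/r₁ − 1/a_t)] = 3.891 km/s.
First burn Δv₁ = |v_a − v₁| = 4.359 km/s.
At r₂, v₂ = √(μ/r₂) = 23.322 km/s.
Transfer-orbit speed at r₂: v_p = √[μ(2/r₂ − 1/a_t)] = 31.095 km/s.
Second burn Δv₂ = |v₂ − v_p| = 7.773 km/s.
Δv = Δv₁ + Δv₂ = 4.359 + 7.773 = 12.13 km/s.

Δv = 12.1 km/s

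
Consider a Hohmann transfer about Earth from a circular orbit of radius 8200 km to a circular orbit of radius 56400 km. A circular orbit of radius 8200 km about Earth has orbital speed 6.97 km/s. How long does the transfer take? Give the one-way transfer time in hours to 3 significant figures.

From the circular-orbit relation v² = μ/r at r = 8200 km: μ = v²r = (6.97)² × 8200 = 3.98363×10^5 km³/s².
Transfer-ellipse semi-major axis a_t = (r₁ + r₂)/2 = (8200 + 56400)/2 = 32300 km.
Transfer time t = π√(a_t³/μ) = π√((32300)³ / 3.98363×10^5) = 28894 s.
Converting: 28894 s ÷ 3600 s/hour = 8.03 hours.

t = 8.03 hours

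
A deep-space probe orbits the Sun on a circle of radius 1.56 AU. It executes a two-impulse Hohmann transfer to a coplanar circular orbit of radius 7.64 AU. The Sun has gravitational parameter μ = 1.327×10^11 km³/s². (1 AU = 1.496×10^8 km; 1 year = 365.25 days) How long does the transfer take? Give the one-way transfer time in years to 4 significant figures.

t = 4.933 years

In km: r₁ = 1.56 × 1.496×10^8 = 2.33376×10^8 km; r₂ = 7.64 × 1.496×10^8 = 1.142944×10^9 km.
Semi-major axis of the transfer orbit: a_t = (2.33376×10^8 + 1.142944×10^9)/2 = 6.8816×10^8 km.
Transfer time t = π√(a_t³/μ) = π√((6.8816×10^8)³ / 1.327×10^11) = 1.55686×10^8 s.
Converting: 1.55686×10^8 s ÷ 3.15576×10^7 s/year (365.25 × 86400) = 4.933 years.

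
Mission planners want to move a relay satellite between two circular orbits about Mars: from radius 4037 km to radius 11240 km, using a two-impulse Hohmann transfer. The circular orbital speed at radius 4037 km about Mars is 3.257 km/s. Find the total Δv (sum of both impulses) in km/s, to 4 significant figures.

Δv = 1.227 km/s

From the circular-orbit relation v² = μ/r at r = 4037 km: μ = v²r = (3.257)² × 4037 = 42824.7 km³/s².
Transfer-ellipse semi-major axis a_t = (r₁ + r₂)/2 = (4037 + 11240)/2 = 7638.5 km.
Circular speed at r₁: v₁ = √(μ/r₁) = √(42824.7/4037) = 3.2570 km/s.
On the transfer ellipse at r₁, vis-viva gives v_p = √[μ(2/r₁ − 1/a_t)] = 3.9509 km/s.
First burn Δv₁ = |v_p − v₁| = 0.6939 km/s.
At r₂, v₂ = √(μ/r₂) = 1.9519 km/s.
Transfer-orbit speed at r₂: v_a = √[μ(2/r₂ − 1/a_t)] = 1.4190 km/s.
Second burn Δv₂ = |v₂ − v_a| = 0.5329 km/s.
Δv = Δv₁ + Δv₂ = 0.6939 + 0.5329 = 1.227 km/s.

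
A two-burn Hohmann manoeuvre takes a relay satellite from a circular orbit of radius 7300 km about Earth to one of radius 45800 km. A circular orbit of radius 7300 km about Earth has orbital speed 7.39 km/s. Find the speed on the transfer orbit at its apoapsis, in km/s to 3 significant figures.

v = 1.55 km/s

From the circular-orbit relation v² = μ/r at r = 7300 km: μ = v²r = (7.39)² × 7300 = 3.98668×10^5 km³/s².
The Hohmann ellipse has a_t = (r₁ + r₂)/2 = 26550 km.
The apoapsis of the transfer ellipse is at r = 45800 km.
Vis-viva: v = √[μ(2/r − 1/a_t)] = √[3.98668×10^5 × (2/45800 − 1/26550)] = 1.547 km/s.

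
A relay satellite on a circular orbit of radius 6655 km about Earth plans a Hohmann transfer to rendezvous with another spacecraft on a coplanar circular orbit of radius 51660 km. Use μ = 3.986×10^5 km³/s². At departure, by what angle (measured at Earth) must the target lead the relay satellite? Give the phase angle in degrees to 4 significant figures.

Semi-major axis of the transfer orbit: a_t = (6655 + 51660)/2 = 29157.5 km.
The half-period of the transfer ellipse is t = π√(a_t³/μ) = 24770 s.
Target angular speed ω₂ = √(μ/r₂³) = 5.377×10^-5 rad/s.
Angle swept by the target during transfer: ω₂·t = 1.332 rad = 76.32°.
Arrival is 180° from departure on the ellipse, so φ = 180° − 76.32° = 103.7°.

φ = 103.7°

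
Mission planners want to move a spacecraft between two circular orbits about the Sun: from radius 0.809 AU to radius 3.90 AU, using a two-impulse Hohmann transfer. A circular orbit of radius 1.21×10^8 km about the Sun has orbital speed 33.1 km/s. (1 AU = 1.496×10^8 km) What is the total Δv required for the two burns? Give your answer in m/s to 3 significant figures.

From the circular-orbit relation v² = μ/r at r = 1.21×10^8 km: μ = v²r = (33.1)² × 1.21×10^8 = 1.32569×10^11 km³/s².
In km: r₁ = 0.809 × 1.496×10^8 = 1.210264×10^8 km; r₂ = 3.90 × 1.496×10^8 = 5.8344×10^8 km.
Transfer-ellipse semi-major axis a_t = (r₁ + r₂)/2 = (1.210264×10^8 + 5.8344×10^8)/2 = 3.522332×10^8 km.
Circular speed at r₁: v₁ = √(μ/r₁) = √(1.32569×10^11/1.210264×10^8) = 33.096 km/s.
On the transfer ellipse at r₁, vis-viva equation gives v_p = √[μ(2/r₁ − 1/a_t)] = 42.595 km/s.
First burn Δv₁ = |v_p − v₁| = 9.499 km/s.
Circular speed at r₂: v₂ = √(μ/r₂) = 15.074 km/s.
Transfer-orbit speed at r₂: v_a = √[μ(2/r₂ − 1/a_t)] = 8.8358 km/s.
Second burn Δv₂ = |v₂ − v_a| = 6.238 km/s.
Total Δv = Δv₁ + Δv₂ = 15.74 km/s.

Δv = 15700 m/s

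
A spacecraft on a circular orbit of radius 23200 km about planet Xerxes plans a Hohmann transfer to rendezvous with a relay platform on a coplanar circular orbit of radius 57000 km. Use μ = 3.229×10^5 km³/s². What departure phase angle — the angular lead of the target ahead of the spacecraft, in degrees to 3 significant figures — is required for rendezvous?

The Hohmann ellipse has a_t = (r₁ + r₂)/2 = 40100 km.
The half-period of the transfer ellipse is t = π√(a_t³/μ) = 44390 s.
Target angular speed ω₂ = √(μ/r₂³) = 4.176×10^-5 rad/s.
Angle swept by the target during transfer: ω₂·t = 1.854 rad = 106.2°.
The spacecraft traverses 180° on the transfer ellipse, so the target must lead by 180° − 106.2° = 73.8°.

φ = 73.8°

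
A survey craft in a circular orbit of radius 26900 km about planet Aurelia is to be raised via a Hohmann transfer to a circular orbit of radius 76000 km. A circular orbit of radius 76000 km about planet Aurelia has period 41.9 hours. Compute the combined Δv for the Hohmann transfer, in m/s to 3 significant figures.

From Kepler's third law T² = 4π²r³/μ at r = 76000 km, T = 41.9 hours = 41.9 × 3600 s = 1.5084×10^5 s: μ = 4π²r³/T² = 7.61671×10^5 km³/s².
The Hohmann ellipse has a_t = (r₁ + r₂)/2 = 51450 km.
Circular speed at r₁: v₁ = √(μ/r₁) = √(7.61671×10^5/26900) = 5.321 km/s.
On the transfer ellipse at r₁, vis-viva equation gives v_p = √[μ(2/r₁ − 1/a_t)] = 6.467 km/s.
First burn Δv₁ = |v_p − v₁| = 1.146 km/s.
At r₂, v₂ = √(μ/r₂) = 3.1658 km/s.
Transfer-orbit speed at r₂: v_a = √[μ(2/r₂ − 1/a_t)] = 2.2891 km/s.
Second burn Δv₂ = |v₂ − v_a| = 0.8767 km/s.
Total Δv = Δv₁ + Δv₂ = 2.023 km/s.

Δv = 2020 m/s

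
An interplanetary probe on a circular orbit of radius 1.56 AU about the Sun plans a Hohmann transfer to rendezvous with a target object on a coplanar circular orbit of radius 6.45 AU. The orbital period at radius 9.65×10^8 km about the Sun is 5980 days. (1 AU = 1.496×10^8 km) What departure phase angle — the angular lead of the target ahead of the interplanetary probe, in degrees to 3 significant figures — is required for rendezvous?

From Kepler's third law T² = 4π²r³/μ at r = 9.65×10^8 km, T = 5980 days = 5980 × 86400 s = 5.16672×10^8 s: μ = 4π²r³/T² = 1.32896×10^11 km³/s².
In km: r₁ = 1.56 × 1.496×10^8 = 2.33376×10^8 km; r₂ = 6.45 × 1.496×10^8 = 9.6492×10^8 km.
Transfer-ellipse semi-major axis a_t = (r₁ + r₂)/2 = (2.33376×10^8 + 9.6492×10^8)/2 = 5.99148×10^8 km.
Transfer time t = π√(a_t³/μ) = 1.26385×10^8 s.
The target's mean motion on its circular orbit is ω₂ = √(μ/r₂³) = 1.21624×10^-8 rad/s.
Angle swept by the target during transfer: ω₂·t = 1.5371 rad = 88.07°.
Arrival is 180° from departure on the ellipse, so φ = 180° − 88.07° = 91.9°.

φ = 91.9°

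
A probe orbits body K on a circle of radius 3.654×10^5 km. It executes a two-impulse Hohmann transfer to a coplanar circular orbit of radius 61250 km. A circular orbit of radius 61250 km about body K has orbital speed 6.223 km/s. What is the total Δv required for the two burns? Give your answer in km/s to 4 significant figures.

From the circular-orbit relation v² = μ/r at r = 61250 km: μ = v²r = (6.223)² × 61250 = 2.37195×10^6 km³/s².
Semi-major axis of the transfer orbit: a_t = (3.654×10^5 + 61250)/2 = 2.13325×10^5 km.
At r₁ the circular-orbit speed is v₁ = √(μ/r₁) = 2.548 km/s.
On the transfer ellipse at r₁, v² = μ(2/r − 1/a) gives v_a = √[μ(2/r₁ − 1/a_t)] = 1.365 km/s.
First burn Δv₁ = |v_a − v₁| = 1.183 km/s.
At r₂, v₂ = √(μ/r₂) = 6.223 km/s.
Transfer-orbit speed at r₂: v_p = √[μ(2/r₂ − 1/a_t)] = 8.144 km/s.
Second burn Δv₂ = |v₂ − v_p| = 1.921 km/s.
Total Δv = Δv₁ + Δv₂ = 3.104 km/s.

Δv = 3.104 km/s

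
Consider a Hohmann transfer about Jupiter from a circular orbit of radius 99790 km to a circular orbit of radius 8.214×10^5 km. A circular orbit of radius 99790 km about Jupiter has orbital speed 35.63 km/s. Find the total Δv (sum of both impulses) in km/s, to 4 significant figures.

Δv = 18.59 km/s

From the circular-orbit relation v² = μ/r at r = 99790 km: μ = v²r = (35.63)² × 99790 = 1.26683×10^8 km³/s².
Semi-major axis of the transfer orbit: a_t = (99790 + 8.214×10^5)/2 = 4.60595×10^5 km.
Circular speed at r₁: v₁ = √(μ/r₁) = √(1.26683×10^8/99790) = 35.63 km/s.
Transfer-orbit speed at r₁ (vis-viva equation): v_p = √[μ(2/r₁ − 1/a_t)] = 47.58 km/s.
First burn Δv₁ = |v_p − v₁| = 11.95 km/s.
At r₂, v₂ = √(μ/r₂) = 12.4189 km/s.
Transfer-orbit speed at r₂: v_a = √[μ(2/r₂ − 1/a_t)] = 5.78051 km/s.
Second burn Δv₂ = |v₂ − v_a| = 6.638 km/s.
Total Δv = Δv₁ + Δv₂ = 18.59 km/s.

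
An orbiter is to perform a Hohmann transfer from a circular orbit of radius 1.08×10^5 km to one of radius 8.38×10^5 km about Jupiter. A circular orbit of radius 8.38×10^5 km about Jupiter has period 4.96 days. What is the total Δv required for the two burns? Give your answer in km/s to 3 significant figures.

Δv = 17.7 km/s

From Kepler's third law T² = 4π²r³/μ at r = 8.38×10^5 km, T = 4.96 days = 4.96 × 86400 s = 4.28544×10^5 s: μ = 4π²r³/T² = 1.26503×10^8 km³/s².
The Hohmann ellipse has a_t = (r₁ + r₂)/2 = 4.730×10^5 km.
At r₁ the circular-orbit speed is v₁ = √(μ/r₁) = 34.22 km/s.
Transfer-orbit speed at r₁ (vis-viva equation): v_p = √[μ(2/r₁ − 1/a_t)] = 45.55 km/s.
First burn Δv₁ = |v_p − v₁| = 11.33 km/s.
Circular speed at r₂: v₂ = √(μ/r₂) = 12.287 km/s.
Transfer-orbit speed at r₂: v_a = √[μ(2/r₂ − 1/a_t)] = 5.8710 km/s.
Second burn Δv₂ = |v₂ − v_a| = 6.416 km/s.
Δv = Δv₁ + Δv₂ = 11.33 + 6.416 = 17.75 km/s.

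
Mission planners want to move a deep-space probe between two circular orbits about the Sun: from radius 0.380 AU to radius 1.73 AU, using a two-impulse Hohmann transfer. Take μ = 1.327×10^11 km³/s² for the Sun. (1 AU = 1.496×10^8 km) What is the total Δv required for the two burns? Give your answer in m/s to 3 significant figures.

In km: r₁ = 0.380 × 1.496×10^8 = 5.6848×10^7 km; r₂ = 1.73 × 1.496×10^8 = 2.58808×10^8 km.
Transfer-ellipse semi-major axis a_t = (r₁ + r₂)/2 = (5.6848×10^7 + 2.58808×10^8)/2 = 1.57828×10^8 km.
At r₁ the circular-orbit speed is v₁ = √(μ/r₁) = 48.3145 km/s.
Transfer-orbit speed at r₁ (vis-viva): v_p = √[μ(2/r₁ − 1/a_t)] = 61.8692 km/s.
First burn Δv₁ = |v_p − v₁| = 13.555 km/s.
Circular speed at r₂: v₂ = √(μ/r₂) = 22.6437 km/s.
Transfer-orbit speed at r₂: v_a = √[μ(2/r₂ − 1/a_t)] = 13.5898 km/s.
Second burn Δv₂ = |v₂ − v_a| = 9.0539 km/s.
Δv = Δv₁ + Δv₂ = 13.555 + 9.0539 = 22.61 km/s.

Δv = 22600 m/s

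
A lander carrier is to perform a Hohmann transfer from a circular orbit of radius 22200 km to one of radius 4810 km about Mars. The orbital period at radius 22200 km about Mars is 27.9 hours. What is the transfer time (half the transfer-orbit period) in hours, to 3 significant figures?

t = 6.62 hours

From Kepler's third law T² = 4π²r³/μ at r = 22200 km, T = 27.9 hours = 27.9 × 3600 s = 1.0044×10^5 s: μ = 4π²r³/T² = 42815.9 km³/s².
The Hohmann ellipse has a_t = (r₁ + r₂)/2 = 13505 km.
By Kepler's third law the transfer-orbit period is T = 2π√(a_t³/μ), so t = T/2 = 23830 s.
Converting: 23830 s ÷ 3600 s/hour = 6.62 hours.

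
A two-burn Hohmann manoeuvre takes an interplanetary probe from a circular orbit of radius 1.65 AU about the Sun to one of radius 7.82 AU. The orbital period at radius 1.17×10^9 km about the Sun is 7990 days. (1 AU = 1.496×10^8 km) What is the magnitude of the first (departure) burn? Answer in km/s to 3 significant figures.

Δv₁ = 6.61 km/s

From Kepler's third law T² = 4π²r³/μ at r = 1.17×10^9 km, T = 7990 days = 7990 × 86400 s = 6.90336×10^8 s: μ = 4π²r³/T² = 1.32677×10^11 km³/s².
In km: r₁ = 1.65 × 1.496×10^8 = 2.4684×10^8 km; r₂ = 7.82 × 1.496×10^8 = 1.169872×10^9 km.
The Hohmann ellipse has a_t = (r₁ + r₂)/2 = 7.08356×10^8 km.
On the circular orbit at r = 2.4684×10^8 km, v_c = √(μ/r) = 23.18 km/s.
Vis-viva on the transfer ellipse at r = 2.4684×10^8 km gives v_t = √[μ(2/r − 1/a_t)] = 29.79 km/s.
Δv₁ = |v_t − v_c| = |29.79 − 23.18| = 6.610 km/s.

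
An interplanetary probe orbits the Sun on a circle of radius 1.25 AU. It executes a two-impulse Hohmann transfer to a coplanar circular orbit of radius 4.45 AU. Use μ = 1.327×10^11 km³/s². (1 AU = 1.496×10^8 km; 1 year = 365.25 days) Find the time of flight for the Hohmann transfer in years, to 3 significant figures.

t = 2.41 years

In km: r₁ = 1.25 × 1.496×10^8 = 1.870×10^8 km; r₂ = 4.45 × 1.496×10^8 = 6.6572×10^8 km.
The Hohmann ellipse has a_t = (r₁ + r₂)/2 = 4.2636×10^8 km.
By Kepler's third law the transfer-orbit period is T = 2π√(a_t³/μ), so t = T/2 = 7.592×10^7 s.
Converting: 7.592×10^7 s ÷ 3.15576×10^7 s/year (365.25 × 86400) = 2.41 years.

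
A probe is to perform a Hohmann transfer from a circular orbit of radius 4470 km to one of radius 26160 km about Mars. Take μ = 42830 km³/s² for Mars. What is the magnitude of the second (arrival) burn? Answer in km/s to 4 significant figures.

Δv₂ = 0.5883 km/s

Semi-major axis of the transfer orbit: a_t = (4470 + 26160)/2 = 15315 km.
Circular speed at r = 26160 km: v_c = √(μ/r) = 1.27954 km/s.
Transfer-orbit speed at the same r (vis-viva, a = a_t): v_t = √[μ(2/r − 1/a_t)] = 0.691274 km/s.
Δv₂ = |v_t − v_c| = |0.691274 − 1.27954| = 0.5883 km/s.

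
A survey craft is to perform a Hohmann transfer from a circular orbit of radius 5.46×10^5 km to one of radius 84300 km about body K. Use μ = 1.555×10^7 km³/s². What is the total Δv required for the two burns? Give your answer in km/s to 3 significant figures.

Δv = 6.87 km/s

The Hohmann ellipse has a_t = (r₁ + r₂)/2 = 3.1515×10^5 km.
At r₁ the circular-orbit speed is v₁ = √(μ/r₁) = 5.337 km/s.
Transfer-orbit speed at r₁ (vis-viva): v_a = √[μ(2/r₁ − 1/a_t)] = 2.760 km/s.
First burn Δv₁ = |v_a − v₁| = 2.577 km/s.
Circular speed at r₂: v₂ = √(μ/r₂) = 13.582 km/s.
Transfer-orbit speed at r₂: v_p = √[μ(2/r₂ − 1/a_t)] = 17.877 km/s.
Second burn Δv₂ = |v₂ − v_p| = 4.295 km/s.
Total Δv = Δv₁ + Δv₂ = 6.872 km/s.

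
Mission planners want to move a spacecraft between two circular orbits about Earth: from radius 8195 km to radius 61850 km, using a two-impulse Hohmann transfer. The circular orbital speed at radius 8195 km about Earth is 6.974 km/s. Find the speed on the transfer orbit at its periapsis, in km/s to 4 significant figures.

From the circular-orbit relation v² = μ/r at r = 8195 km: μ = v²r = (6.974)² × 8195 = 3.98578×10^5 km³/s².
Semi-major axis of the transfer orbit: a_t = (8195 + 61850)/2 = 35022.5 km.
The periapsis of the transfer ellipse is at r = 8195 km.
Applying v² = μ(2/r − 1/a_t): v = 9.268 km/s.

v = 9.268 km/s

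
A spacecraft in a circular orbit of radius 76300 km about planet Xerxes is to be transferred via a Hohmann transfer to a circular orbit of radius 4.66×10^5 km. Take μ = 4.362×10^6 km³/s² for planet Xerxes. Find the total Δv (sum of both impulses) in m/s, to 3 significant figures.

Transfer-ellipse semi-major axis a_t = (r₁ + r₂)/2 = (76300 + 4.660×10^5)/2 = 2.7115×10^5 km.
At r₁ the circular-orbit speed is v₁ = √(μ/r₁) = 7.561 km/s.
Transfer-orbit speed at r₁ (v² = μ(2/r − 1/a)): v_p = √[μ(2/r₁ − 1/a_t)] = 9.912 km/s.
First burn Δv₁ = |v_p − v₁| = 2.351 km/s.
At r₂, v₂ = √(μ/r₂) = 3.05950 km/s.
Transfer-orbit speed at r₂: v_a = √[μ(2/r₂ − 1/a_t)] = 1.62296 km/s.
Second burn Δv₂ = |v₂ − v_a| = 1.437 km/s.
Δv = Δv₁ + Δv₂ = 2.351 + 1.437 = 3.788 km/s.

Δv = 3790 m/s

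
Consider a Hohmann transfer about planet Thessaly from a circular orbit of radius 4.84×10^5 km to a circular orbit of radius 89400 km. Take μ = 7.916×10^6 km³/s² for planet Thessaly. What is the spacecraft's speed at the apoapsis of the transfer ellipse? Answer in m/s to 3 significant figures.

Transfer-ellipse semi-major axis a_t = (r₁ + r₂)/2 = (4.840×10^5 + 89400)/2 = 2.867×10^5 km.
The apoapsis of the transfer ellipse is at r = 4.840×10^5 km.
Vis-viva: v = √[μ(2/r − 1/a_t)] = √[7.916×10^6 × (2/4.840×10^5 − 1/2.867×10^5)] = 2.258 km/s.

v = 2260 m/s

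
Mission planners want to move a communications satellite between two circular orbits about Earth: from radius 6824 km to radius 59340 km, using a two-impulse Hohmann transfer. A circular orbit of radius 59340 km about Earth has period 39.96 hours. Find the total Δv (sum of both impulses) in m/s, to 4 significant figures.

Δv = 4008 m/s

From Kepler's third law T² = 4π²r³/μ at r = 59340 km, T = 39.96 hours = 39.96 × 3600 s = 1.43856×10^5 s: μ = 4π²r³/T² = 3.98608×10^5 km³/s².
The Hohmann ellipse has a_t = (r₁ + r₂)/2 = 33082 km.
At r₁ the circular-orbit speed is v₁ = √(μ/r₁) = 7.6428 km/s.
On the transfer ellipse at r₁, v² = μ(2/r − 1/a) gives v_p = √[μ(2/r₁ − 1/a_t)] = 10.236 km/s.
First burn Δv₁ = |v_p − v₁| = 2.593 km/s.
Circular speed at r₂: v₂ = √(μ/r₂) = 2.592 km/s.
Transfer-orbit speed at r₂: v_a = √[μ(2/r₂ − 1/a_t)] = 1.177 km/s.
Second burn Δv₂ = |v₂ − v_a| = 1.415 km/s.
Total Δv = Δv₁ + Δv₂ = 4.008 km/s.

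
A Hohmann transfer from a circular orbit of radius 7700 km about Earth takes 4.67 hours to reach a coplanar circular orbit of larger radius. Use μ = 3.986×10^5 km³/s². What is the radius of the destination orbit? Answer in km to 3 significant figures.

Transfer time t = 4.67 hours = 16812 s, and t = π√(a_t³/μ).
So a_t = (μ t²/π²)^(1/3) = (3.986×10^5 × (16812)² / π²)^(1/3) = 22516 km.
Since a_t = (r₁ + r₂)/2, r₂ = 2a_t − r₁ = 2×22516 − 7700 = 37332 km.

r₂ = 37300 km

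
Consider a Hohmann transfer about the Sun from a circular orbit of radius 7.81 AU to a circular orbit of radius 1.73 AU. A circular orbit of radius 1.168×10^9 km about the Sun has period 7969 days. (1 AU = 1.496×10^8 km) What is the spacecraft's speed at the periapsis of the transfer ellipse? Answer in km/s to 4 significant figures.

From Kepler's third law T² = 4π²r³/μ at r = 1.168×10^9 km, T = 7969 days = 7969 × 86400 s = 6.885216×10^8 s: μ = 4π²r³/T² = 1.32695×10^11 km³/s².
In km: r₁ = 7.81 × 1.496×10^8 = 1.168376×10^9 km; r₂ = 1.73 × 1.496×10^8 = 2.58808×10^8 km.
The Hohmann ellipse has a_t = (r₁ + r₂)/2 = 7.13592×10^8 km.
The periapsis of the transfer ellipse is at r = 2.58808×10^8 km.
Applying v² = μ(2/r − 1/a_t): v = 28.97 km/s.

v = 28.97 km/s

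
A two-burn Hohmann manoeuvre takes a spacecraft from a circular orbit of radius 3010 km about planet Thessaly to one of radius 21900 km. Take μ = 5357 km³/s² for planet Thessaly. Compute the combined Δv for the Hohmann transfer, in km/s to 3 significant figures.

Δv = 0.686 km/s

The Hohmann ellipse has a_t = (r₁ + r₂)/2 = 12455 km.
Circular speed at r₁: v₁ = √(μ/r₁) = √(5357/3010) = 1.33407 km/s.
On the transfer ellipse at r₁, vis-viva equation gives v_p = √[μ(2/r₁ − 1/a_t)] = 1.76900 km/s.
First burn Δv₁ = |v_p − v₁| = 0.43493 km/s.
Circular speed at r₂: v₂ = √(μ/r₂) = 0.494583 km/s.
Transfer-orbit speed at r₂: v_a = √[μ(2/r₂ − 1/a_t)] = 0.243136 km/s.
Second burn Δv₂ = |v₂ − v_a| = 0.25145 km/s.
Δv = Δv₁ + Δv₂ = 0.43493 + 0.25145 = 0.6864 km/s.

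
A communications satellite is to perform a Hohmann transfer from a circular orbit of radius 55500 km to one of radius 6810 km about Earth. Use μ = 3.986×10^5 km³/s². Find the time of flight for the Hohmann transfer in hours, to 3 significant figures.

t = 7.60 hours

Transfer-ellipse semi-major axis a_t = (r₁ + r₂)/2 = (55500 + 6810)/2 = 31155 km.
Half the transfer-orbit period gives t = π√(a_t³/μ) = 27360 s.
Converting: 27360 s ÷ 3600 s/hour = 7.60 hours.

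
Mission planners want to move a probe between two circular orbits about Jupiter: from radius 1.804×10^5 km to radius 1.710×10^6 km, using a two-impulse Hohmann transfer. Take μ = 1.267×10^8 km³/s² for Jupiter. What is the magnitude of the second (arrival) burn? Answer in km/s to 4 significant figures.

Semi-major axis of the transfer orbit: a_t = (1.804×10^5 + 1.710×10^6)/2 = 9.452×10^5 km.
Circular speed at r = 1.710×10^6 km: v_c = √(μ/r) = 8.608 km/s.
Transfer-orbit speed at the same r (vis-viva, a = a_t): v_t = √[μ(2/r − 1/a_t)] = 3.761 km/s.
Δv₂ = |v_t − v_c| = |3.761 − 8.608| = 4.847 km/s.

Δv₂ = 4.847 km/s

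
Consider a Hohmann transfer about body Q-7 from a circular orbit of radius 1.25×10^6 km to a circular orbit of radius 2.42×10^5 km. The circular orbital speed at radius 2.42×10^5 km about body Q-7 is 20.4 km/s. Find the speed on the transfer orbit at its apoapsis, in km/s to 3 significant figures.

v = 5.11 km/s

From the circular-orbit relation v² = μ/r at r = 2.42×10^5 km: μ = v²r = (20.4)² × 2.42×10^5 = 1.00711×10^8 km³/s².
Semi-major axis of the transfer orbit: a_t = (1.250×10^6 + 2.420×10^5)/2 = 7.460×10^5 km.
At apoapsis, r = 1.250×10^6 km.
Applying v² = μ(2/r − 1/a_t): v = 5.112 km/s.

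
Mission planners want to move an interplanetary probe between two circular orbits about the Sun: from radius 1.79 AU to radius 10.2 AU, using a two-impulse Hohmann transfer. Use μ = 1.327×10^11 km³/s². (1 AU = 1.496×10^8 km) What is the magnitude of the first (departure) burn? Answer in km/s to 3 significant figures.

In km: r₁ = 1.79 × 1.496×10^8 = 2.67784×10^8 km; r₂ = 10.2 × 1.496×10^8 = 1.52592×10^9 km.
Semi-major axis of the transfer orbit: a_t = (2.67784×10^8 + 1.52592×10^9)/2 = 8.96852×10^8 km.
On the circular orbit at r = 2.67784×10^8 km, v_c = √(μ/r) = 22.261 km/s.
Vis-viva on the transfer ellipse at r = 2.67784×10^8 km gives v_t = √[μ(2/r − 1/a_t)] = 29.037 km/s.
Δv₁ = |v_t − v_c| = |29.037 − 22.261| = 6.776 km/s.

Δv₁ = 6.78 km/s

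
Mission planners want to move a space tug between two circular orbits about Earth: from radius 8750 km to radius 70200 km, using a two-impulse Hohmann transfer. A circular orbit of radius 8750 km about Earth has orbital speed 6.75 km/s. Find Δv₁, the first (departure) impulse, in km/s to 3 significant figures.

From the circular-orbit relation v² = μ/r at r = 8750 km: μ = v²r = (6.75)² × 8750 = 3.98672×10^5 km³/s².
Semi-major axis of the transfer orbit: a_t = (8750 + 70200)/2 = 39475 km.
Circular speed at r = 8750 km: v_c = √(μ/r) = 6.750 km/s.
Transfer-orbit speed at the same r (vis-viva, a = a_t): v_t = √[μ(2/r − 1/a_t)] = 9.001 km/s.
Δv₁ = |v_t − v_c| = |9.001 − 6.750| = 2.251 km/s.

Δv₁ = 2.25 km/s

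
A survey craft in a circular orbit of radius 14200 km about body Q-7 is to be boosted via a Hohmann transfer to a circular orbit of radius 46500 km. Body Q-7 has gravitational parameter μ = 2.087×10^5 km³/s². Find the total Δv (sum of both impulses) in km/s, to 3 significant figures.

Δv = 1.58 km/s

The Hohmann ellipse has a_t = (r₁ + r₂)/2 = 30350 km.
At r₁ the circular-orbit speed is v₁ = √(μ/r₁) = 3.8337 km/s.
Transfer-orbit speed at r₁ (vis-viva): v_p = √[μ(2/r₁ − 1/a_t)] = 4.7453 km/s.
First burn Δv₁ = |v_p − v₁| = 0.9116 km/s.
Circular speed at r₂: v₂ = √(μ/r₂) = 2.1185 km/s.
Transfer-orbit speed at r₂: v_a = √[μ(2/r₂ − 1/a_t)] = 1.4491 km/s.
Second burn Δv₂ = |v₂ − v_a| = 0.6694 km/s.
Δv = Δv₁ + Δv₂ = 0.9116 + 0.6694 = 1.581 km/s.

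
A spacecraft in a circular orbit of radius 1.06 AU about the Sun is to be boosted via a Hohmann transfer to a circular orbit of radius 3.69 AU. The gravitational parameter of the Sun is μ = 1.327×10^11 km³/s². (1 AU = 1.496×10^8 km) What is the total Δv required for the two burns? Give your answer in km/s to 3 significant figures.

Δv = 12.3 km/s

In km: r₁ = 1.06 × 1.496×10^8 = 1.58576×10^8 km; r₂ = 3.69 × 1.496×10^8 = 5.52024×10^8 km.
Transfer-ellipse semi-major axis a_t = (r₁ + r₂)/2 = (1.58576×10^8 + 5.52024×10^8)/2 = 3.553×10^8 km.
At r₁ the circular-orbit speed is v₁ = √(μ/r₁) = 28.93 km/s.
On the transfer ellipse at r₁, vis-viva gives v_p = √[μ(2/r₁ − 1/a_t)] = 36.06 km/s.
First burn Δv₁ = |v_p − v₁| = 7.130 km/s.
Circular speed at r₂: v₂ = √(μ/r₂) = 15.504 km/s.
Transfer-orbit speed at r₂: v_a = √[μ(2/r₂ − 1/a_t)] = 10.358 km/s.
Second burn Δv₂ = |v₂ − v_a| = 5.146 km/s.
Total Δv = Δv₁ + Δv₂ = 12.28 km/s.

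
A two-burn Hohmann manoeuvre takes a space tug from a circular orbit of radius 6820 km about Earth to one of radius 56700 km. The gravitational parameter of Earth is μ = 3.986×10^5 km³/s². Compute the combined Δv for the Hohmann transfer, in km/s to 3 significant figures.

Δv = 3.99 km/s

The Hohmann ellipse has a_t = (r₁ + r₂)/2 = 31760 km.
At r₁ the circular-orbit speed is v₁ = √(μ/r₁) = 7.6450 km/s.
Transfer-orbit speed at r₁ (v² = μ(2/r − 1/a)): v_p = √[μ(2/r₁ − 1/a_t)] = 10.215 km/s.
First burn Δv₁ = |v_p − v₁| = 2.570 km/s.
At r₂, v₂ = √(μ/r₂) = 2.6514 km/s.
Transfer-orbit speed at r₂: v_a = √[μ(2/r₂ − 1/a_t)] = 1.2287 km/s.
Second burn Δv₂ = |v₂ − v_a| = 1.423 km/s.
Δv = Δv₁ + Δv₂ = 2.570 + 1.423 = 3.993 km/s.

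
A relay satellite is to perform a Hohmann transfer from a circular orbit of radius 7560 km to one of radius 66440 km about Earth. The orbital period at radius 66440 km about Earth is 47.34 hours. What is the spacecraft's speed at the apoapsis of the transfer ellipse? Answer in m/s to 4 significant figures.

v = 1107 m/s

From Kepler's third law T² = 4π²r³/μ at r = 66440 km, T = 47.34 hours = 47.34 × 3600 s = 1.70424×10^5 s: μ = 4π²r³/T² = 3.98646×10^5 km³/s².
Transfer-ellipse semi-major axis a_t = (r₁ + r₂)/2 = (7560 + 66440)/2 = 37000 km.
The apoapsis of the transfer ellipse is at r = 66440 km.
Applying v² = μ(2/r − 1/a_t): v = 1.107 km/s.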